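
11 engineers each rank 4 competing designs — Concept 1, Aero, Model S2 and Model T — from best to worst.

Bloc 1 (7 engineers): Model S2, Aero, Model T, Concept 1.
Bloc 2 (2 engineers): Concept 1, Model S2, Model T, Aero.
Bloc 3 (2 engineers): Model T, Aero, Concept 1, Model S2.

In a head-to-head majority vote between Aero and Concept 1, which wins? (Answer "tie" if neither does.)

Ballots ranking Aero above Concept 1: 7 + 2 = 9.
Ballots ranking Concept 1 above Aero: 11 − 9 = 2.
Aero wins the head-to-head 9–2.

Aero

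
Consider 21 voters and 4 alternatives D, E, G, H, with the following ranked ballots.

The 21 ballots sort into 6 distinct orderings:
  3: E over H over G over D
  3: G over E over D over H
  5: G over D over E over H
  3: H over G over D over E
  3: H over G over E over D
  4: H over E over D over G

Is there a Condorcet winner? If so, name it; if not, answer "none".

none

Head-to-head results (21 voters):
D vs E: D preferred on 5+3 = 8 ballots; E wins 13–8.
D vs G: D is ranked higher on 4 ballots, G on 17. G wins 17–4.
D vs H: D is ranked higher on 3+5 = 8 ballots, H on 13. H wins 13–8.
E vs G: E preferred on 3+4 = 7 ballots; G wins 14–7.
E vs H: 11 to 10, E.
G vs H: G is ranked higher on 3+5 = 8 ballots, H on 13. H wins 13–8.
No alternative is unbeaten: D loses to E; E loses to G; G loses to H; H loses to E. In particular E > H > G > E is a majority cycle — no Condorcet winner exists.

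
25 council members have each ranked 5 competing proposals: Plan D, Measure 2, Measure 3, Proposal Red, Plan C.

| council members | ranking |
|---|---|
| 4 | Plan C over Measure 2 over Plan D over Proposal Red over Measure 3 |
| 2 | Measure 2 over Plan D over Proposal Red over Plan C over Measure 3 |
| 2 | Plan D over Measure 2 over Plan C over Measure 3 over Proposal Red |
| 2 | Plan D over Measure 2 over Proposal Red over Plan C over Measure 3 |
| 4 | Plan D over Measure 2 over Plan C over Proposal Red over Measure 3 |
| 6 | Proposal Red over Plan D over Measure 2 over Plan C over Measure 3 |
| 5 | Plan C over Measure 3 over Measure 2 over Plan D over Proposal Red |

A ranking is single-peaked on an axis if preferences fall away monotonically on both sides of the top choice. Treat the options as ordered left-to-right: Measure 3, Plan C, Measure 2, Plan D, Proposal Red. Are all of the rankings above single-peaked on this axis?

Axis positions: Measure 3=1, Plan C=2, Measure 2=3, Plan D=4, Proposal Red=5.
Type 1 (peak Plan C at position 2): ranking walks positions 2-3-4-5-1, expanding outward from the peak — single-peaked.
Type 2 (peak Measure 2 at position 3): ranking walks positions 3-4-5-2-1, expanding outward from the peak — single-peaked.
Type 3 (peak Plan D at position 4): ranking walks positions 4-3-2-1-5, expanding outward from the peak — single-peaked.
Type 4 (peak Plan D at position 4): ranking walks positions 4-3-5-2-1, expanding outward from the peak — single-peaked.
Type 5 (peak Plan D at position 4): ranking walks positions 4-3-2-5-1, expanding outward from the peak — single-peaked.
Type 6 (peak Proposal Red at position 5): ranking walks positions 5-4-3-2-1, expanding outward from the peak — single-peaked.
Type 7 (peak Plan C at position 2): ranking walks positions 2-1-3-4-5, expanding outward from the peak — single-peaked.
Every ranking is single-peaked on this axis.

yes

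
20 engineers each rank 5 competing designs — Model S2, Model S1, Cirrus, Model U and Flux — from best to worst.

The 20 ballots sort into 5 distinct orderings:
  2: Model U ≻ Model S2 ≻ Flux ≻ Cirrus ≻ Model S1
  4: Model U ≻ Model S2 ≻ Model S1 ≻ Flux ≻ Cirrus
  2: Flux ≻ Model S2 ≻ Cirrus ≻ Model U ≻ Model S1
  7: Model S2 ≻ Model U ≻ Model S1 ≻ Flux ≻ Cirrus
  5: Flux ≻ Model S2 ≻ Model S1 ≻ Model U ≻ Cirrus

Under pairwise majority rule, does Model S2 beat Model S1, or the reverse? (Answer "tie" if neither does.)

Ballots ranking Model S2 above Model S1: 2 + 4 + 2 + 7 + 5 = 20.
Ballots ranking Model S1 above Model S2: 20 − 20 = 0.
Model S2 wins the head-to-head 20–0.

Model S2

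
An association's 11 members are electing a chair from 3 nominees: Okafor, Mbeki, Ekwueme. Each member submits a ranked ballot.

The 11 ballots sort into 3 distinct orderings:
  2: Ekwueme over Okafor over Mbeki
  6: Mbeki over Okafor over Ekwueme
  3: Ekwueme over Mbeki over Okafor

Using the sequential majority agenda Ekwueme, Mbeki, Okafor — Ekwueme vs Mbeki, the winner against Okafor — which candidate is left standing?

Round 1: Ekwueme vs Mbeki — 5–6, Mbeki advances.
Round 2: Mbeki vs Okafor — 9–2, Mbeki advances.
Mbeki survives the agenda.

Mbeki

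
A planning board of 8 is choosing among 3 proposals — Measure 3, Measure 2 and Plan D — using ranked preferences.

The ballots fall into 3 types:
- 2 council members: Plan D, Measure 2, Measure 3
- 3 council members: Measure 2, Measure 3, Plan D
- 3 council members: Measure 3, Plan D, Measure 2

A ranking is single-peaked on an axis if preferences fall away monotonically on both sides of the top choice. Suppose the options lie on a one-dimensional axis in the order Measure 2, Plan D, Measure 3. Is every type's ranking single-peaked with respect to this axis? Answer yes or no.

no

Axis positions: Measure 2=1, Plan D=2, Measure 3=3.
Type 1 (peak Plan D at position 2): ranking walks positions 2-1-3, expanding outward from the peak — single-peaked.
Type 2: ranking walks positions 1-3-2; Measure 3 is ranked above Plan D even though Plan D lies between Measure 3 and the peak Measure 2 on the axis — preferences dip and rise again. Not single-peaked.
Type 3 (peak Measure 3 at position 3): ranking walks positions 3-2-1, expanding outward from the peak — single-peaked.
Type 2 violates single-peakedness, so the profile is not single-peaked on this axis.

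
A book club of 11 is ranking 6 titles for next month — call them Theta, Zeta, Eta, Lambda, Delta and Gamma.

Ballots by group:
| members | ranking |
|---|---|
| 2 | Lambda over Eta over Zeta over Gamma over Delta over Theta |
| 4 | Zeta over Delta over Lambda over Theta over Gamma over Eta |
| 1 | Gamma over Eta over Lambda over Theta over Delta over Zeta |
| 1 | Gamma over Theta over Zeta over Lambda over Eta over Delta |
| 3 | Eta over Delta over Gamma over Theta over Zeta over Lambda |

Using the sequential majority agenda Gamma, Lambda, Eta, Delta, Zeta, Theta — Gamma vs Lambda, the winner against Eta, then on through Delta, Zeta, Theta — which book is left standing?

Round 1: Gamma vs Lambda — 5–6, Lambda advances.
Round 2: Lambda vs Eta — 7–4, Lambda advances.
Round 3: Lambda vs Delta — 4–7, Delta advances.
Round 4: Delta vs Zeta — 4–7, Zeta advances.
Round 5: Zeta vs Theta — 6–5, Zeta advances.
The agenda winner is Zeta.

Zeta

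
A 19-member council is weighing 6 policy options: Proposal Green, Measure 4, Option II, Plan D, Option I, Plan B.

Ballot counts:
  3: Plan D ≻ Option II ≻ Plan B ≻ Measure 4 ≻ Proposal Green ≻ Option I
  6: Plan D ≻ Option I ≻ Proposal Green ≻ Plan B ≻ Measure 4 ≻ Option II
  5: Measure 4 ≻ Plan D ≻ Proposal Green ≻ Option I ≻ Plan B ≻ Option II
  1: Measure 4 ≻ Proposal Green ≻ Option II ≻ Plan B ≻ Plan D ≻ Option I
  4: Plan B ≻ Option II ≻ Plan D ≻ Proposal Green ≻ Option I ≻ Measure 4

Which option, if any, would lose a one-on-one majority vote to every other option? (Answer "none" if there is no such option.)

Pairwise majorities:
Proposal Green vs Measure 4: Proposal Green, 10–9.
Proposal Green vs Option II: Proposal Green, 12–7.
Proposal Green vs Plan D: 1 for Proposal Green, 18 for Plan D — Plan D by 18–1.
Proposal Green vs Option I: Proposal Green, 13–6.
Proposal Green vs Plan B: 12 to 7, Proposal Green.
Measure 4–Option II: Measure 4 12–7.
Measure 4 vs Plan D: 5+1 = 6 for Measure 4, 13 for Plan D — Plan D by 13–6.
Measure 4 vs Option I: Option I wins 10–9.
Measure 4 vs Plan B: 6 to 13, Plan B.
Option II vs Plan D: Plan D wins 14–5.
Option II vs Option I: 3+1+4 = 8 for Option II, 11 for Option I — Option I by 11–8.
Option II–Plan B: Plan B 15–4.
Plan D vs Option I: 19 to 0, Plan D.
Plan D vs Plan B: 14 to 5, Plan D.
Option I vs Plan B: Option I, 11–8.
Option II loses to every other option — it is the Condorcet loser.

Option II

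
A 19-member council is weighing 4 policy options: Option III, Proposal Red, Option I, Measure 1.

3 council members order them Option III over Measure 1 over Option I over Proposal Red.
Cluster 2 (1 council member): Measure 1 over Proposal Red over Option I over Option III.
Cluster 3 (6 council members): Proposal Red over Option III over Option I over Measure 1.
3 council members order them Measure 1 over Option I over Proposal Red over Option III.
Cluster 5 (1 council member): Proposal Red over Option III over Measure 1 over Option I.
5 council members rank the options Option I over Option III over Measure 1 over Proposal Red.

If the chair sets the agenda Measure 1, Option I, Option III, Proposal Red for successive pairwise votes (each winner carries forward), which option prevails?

Proposal Red

Round 1: Measure 1 vs Option I — 8–11, Option I advances.
Round 2: Option I vs Option III — 9–10, Option III advances.
Round 3: Option III vs Proposal Red — 8–11, Proposal Red advances.
The agenda winner is Proposal Red.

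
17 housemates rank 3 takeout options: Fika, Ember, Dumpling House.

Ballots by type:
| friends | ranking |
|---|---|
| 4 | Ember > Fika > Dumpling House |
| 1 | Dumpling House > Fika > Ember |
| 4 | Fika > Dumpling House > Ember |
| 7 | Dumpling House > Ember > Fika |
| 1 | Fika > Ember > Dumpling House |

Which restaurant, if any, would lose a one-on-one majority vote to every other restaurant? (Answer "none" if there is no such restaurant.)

Head-to-head results (17 friends):
Fika vs Ember: 6 to 11, Ember.
Fika vs Dumpling House: Fika preferred on 4+4+1 = 9 ballots; Fika wins 9–8.
Ember vs Dumpling House: 5 to 12, Dumpling House.
No restaurant is winless: Fika beats Dumpling House; Ember beats Fika; Dumpling House beats Ember. There is no Condorcet loser.

none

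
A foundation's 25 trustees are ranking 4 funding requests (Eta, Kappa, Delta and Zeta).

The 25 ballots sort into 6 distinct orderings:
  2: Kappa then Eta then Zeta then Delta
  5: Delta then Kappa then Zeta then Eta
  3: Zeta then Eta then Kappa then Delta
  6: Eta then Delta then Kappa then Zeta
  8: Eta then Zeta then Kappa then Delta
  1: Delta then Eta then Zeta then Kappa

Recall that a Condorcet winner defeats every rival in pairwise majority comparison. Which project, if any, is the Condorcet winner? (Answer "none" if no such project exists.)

Check each pair by majority over 25 ballots:
Eta vs Kappa: Eta wins 18–7.
Eta vs Delta: Eta, 19–6.
Eta vs Zeta: Eta is ranked higher on 2+6+8+1 = 17 ballots, Zeta on 8. Eta wins 17–8.
Kappa vs Delta: Kappa wins 13–12.
Kappa vs Zeta: Kappa wins 13–12.
Delta vs Zeta: Delta is ranked higher on 5+6+1 = 12 ballots, Zeta on 13. Zeta wins 13–12.
Only Eta has no losses; Eta is the Condorcet winner.

Eta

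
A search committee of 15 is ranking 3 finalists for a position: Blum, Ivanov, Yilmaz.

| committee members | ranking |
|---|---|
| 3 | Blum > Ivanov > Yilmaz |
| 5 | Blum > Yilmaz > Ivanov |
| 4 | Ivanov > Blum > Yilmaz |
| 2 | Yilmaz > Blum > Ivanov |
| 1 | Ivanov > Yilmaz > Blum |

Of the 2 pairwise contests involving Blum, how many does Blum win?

Blum against each rival (15 committee members):
Blum vs Ivanov: Blum, 10–5.
Blum–Yilmaz: Blum 12–3.
Blum beats Ivanov, Yilmaz — 2 pairwise wins.

2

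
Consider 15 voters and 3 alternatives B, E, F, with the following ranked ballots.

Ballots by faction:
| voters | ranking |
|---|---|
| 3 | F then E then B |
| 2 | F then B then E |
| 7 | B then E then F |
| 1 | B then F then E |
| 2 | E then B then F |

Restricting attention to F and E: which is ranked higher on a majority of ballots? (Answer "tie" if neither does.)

E

Ballots ranking F above E: 3 + 2 + 1 = 6.
Ballots ranking E above F: 15 − 6 = 9.
E wins the head-to-head 9–6.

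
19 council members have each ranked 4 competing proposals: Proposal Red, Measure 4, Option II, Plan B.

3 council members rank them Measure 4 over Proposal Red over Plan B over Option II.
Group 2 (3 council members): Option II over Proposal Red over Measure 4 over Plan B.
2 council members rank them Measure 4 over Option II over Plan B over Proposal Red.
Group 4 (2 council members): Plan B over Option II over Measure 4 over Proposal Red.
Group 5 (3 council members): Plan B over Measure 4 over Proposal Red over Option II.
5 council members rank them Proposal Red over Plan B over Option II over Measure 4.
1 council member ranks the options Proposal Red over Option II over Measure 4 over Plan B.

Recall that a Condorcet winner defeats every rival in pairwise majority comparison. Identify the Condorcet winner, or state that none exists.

Head-to-head results (19 council members):
Proposal Red vs Measure 4: Measure 4, 10–9.
Proposal Red–Option II: Proposal Red 12–7.
Proposal Red vs Plan B: Proposal Red wins 12–7.
Measure 4 vs Option II: Option II, 11–8.
Measure 4 vs Plan B: Plan B, 10–9.
Option II vs Plan B: Plan B, 13–6.
No option is unbeaten: Proposal Red loses to Measure 4; Measure 4 loses to Option II; Option II loses to Proposal Red; Plan B loses to Proposal Red. In particular Proposal Red → Option II → Measure 4 → Proposal Red is a majority cycle — no Condorcet winner exists.

none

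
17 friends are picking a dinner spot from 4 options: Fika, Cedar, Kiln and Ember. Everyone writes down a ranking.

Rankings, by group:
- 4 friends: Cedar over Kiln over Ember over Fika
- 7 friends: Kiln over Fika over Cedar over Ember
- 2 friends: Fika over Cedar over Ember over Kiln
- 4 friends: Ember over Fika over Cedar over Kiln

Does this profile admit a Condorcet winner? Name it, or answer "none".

Pairwise majorities:
Fika vs Cedar: Fika wins 13–4.
Fika vs Kiln: Kiln, 11–6.
Fika vs Ember: Fika wins 9–8.
Cedar–Kiln: Cedar 10–7.
Cedar vs Ember: Cedar, 13–4.
Kiln vs Ember: Kiln, 11–6.
No restaurant is unbeaten: Fika loses to Kiln; Cedar loses to Fika; Kiln loses to Cedar; Ember loses to Fika. In particular Fika beats Cedar beats Kiln beats Fika is a majority cycle — no Condorcet winner exists.

none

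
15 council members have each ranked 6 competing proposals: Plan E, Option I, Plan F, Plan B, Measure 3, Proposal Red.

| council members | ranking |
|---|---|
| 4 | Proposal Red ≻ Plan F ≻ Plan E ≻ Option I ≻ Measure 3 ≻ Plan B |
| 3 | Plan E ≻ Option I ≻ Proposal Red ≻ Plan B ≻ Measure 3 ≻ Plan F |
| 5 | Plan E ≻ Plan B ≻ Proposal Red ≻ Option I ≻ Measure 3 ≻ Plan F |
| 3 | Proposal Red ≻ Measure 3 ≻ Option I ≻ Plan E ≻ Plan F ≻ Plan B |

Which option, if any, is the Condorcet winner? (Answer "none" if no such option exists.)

Plan E

Pairwise majorities:
Plan E vs Option I: Plan E is ranked higher on 4+3+5 = 12 ballots, Option I on 3. Plan E wins 12–3.
Plan E vs Plan F: 11 to 4, Plan E.
Plan E vs Plan B: Plan E is ranked higher on 4+3+5+3 = 15 ballots, Plan B on 0. Plan E wins 15–0.
Plan E vs Measure 3: Plan E preferred on 4+3+5 = 12 ballots; Plan E wins 12–3.
Plan E vs Proposal Red: 3+5 = 8 for Plan E, 7 for Proposal Red — Plan E by 8–7.
Option I vs Plan F: Option I is ranked higher on 3+5+3 = 11 ballots, Plan F on 4. Option I wins 11–4.
Option I vs Plan B: Option I is ranked higher on 4+3+3 = 10 ballots, Plan B on 5. Option I wins 10–5.
Option I vs Measure 3: Option I is ranked higher on 4+3+5 = 12 ballots, Measure 3 on 3. Option I wins 12–3.
Option I vs Proposal Red: 3 to 12, Proposal Red.
Plan F vs Plan B: Plan F is ranked higher on 4+3 = 7 ballots, Plan B on 8. Plan B wins 8–7.
Plan F vs Measure 3: 4 for Plan F, 11 for Measure 3 — Measure 3 by 11–4.
Plan F vs Proposal Red: Plan F preferred on 0 ballots; Proposal Red wins 15–0.
Plan B vs Measure 3: 3+5 = 8 for Plan B, 7 for Measure 3 — Plan B by 8–7.
Plan B vs Proposal Red: Plan B preferred on 5 ballots; Proposal Red wins 10–5.
Measure 3 vs Proposal Red: 0 to 15, Proposal Red.
Plan E defeats every rival head-to-head and is the Condorcet winner.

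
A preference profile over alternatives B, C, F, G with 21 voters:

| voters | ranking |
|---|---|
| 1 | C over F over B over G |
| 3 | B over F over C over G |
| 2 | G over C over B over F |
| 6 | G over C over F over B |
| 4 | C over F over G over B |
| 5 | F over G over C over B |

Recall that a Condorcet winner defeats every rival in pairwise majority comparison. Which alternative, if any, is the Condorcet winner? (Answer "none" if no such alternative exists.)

Head-to-head results (21 voters):
B vs C: 3 for B, 18 for C — C by 18–3.
B vs F: F wins 16–5.
B vs G: G wins 17–4.
C vs F: C wins 13–8.
C vs G: G wins 13–8.
F vs G: F wins 13–8.
Every alternative loses at least once (B loses to C; C loses to G; F loses to C; G loses to F). The majority relation contains the cycle C > F > G > C, so there is no Condorcet winner.

none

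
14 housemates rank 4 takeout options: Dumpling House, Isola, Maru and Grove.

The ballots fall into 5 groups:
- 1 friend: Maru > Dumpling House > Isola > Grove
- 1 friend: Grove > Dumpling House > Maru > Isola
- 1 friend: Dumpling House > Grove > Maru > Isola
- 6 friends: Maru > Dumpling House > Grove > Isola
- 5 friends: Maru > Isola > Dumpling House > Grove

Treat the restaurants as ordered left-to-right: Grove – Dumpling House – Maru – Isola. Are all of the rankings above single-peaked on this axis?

Axis positions: Grove=1, Dumpling House=2, Maru=3, Isola=4.
Group 1 (peak Maru at position 3): ranking walks positions 3-2-4-1, expanding outward from the peak — single-peaked.
Group 2 (peak Grove at position 1): ranking walks positions 1-2-3-4, expanding outward from the peak — single-peaked.
Group 3 (peak Dumpling House at position 2): ranking walks positions 2-1-3-4, expanding outward from the peak — single-peaked.
Group 4 (peak Maru at position 3): ranking walks positions 3-2-1-4, expanding outward from the peak — single-peaked.
Group 5 (peak Maru at position 3): ranking walks positions 3-4-2-1, expanding outward from the peak — single-peaked.
Every ranking is single-peaked on this axis.

yes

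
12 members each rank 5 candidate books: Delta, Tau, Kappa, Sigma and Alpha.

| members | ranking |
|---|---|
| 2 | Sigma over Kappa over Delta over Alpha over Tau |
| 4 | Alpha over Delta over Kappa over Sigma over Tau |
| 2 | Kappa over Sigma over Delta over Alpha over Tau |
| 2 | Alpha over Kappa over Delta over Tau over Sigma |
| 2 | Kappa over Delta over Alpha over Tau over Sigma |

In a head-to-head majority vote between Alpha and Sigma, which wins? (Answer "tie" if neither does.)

Alpha

Ballots ranking Alpha above Sigma: 4 + 2 + 2 = 8.
Ballots ranking Sigma above Alpha: 12 − 8 = 4.
Alpha wins the head-to-head 8–4.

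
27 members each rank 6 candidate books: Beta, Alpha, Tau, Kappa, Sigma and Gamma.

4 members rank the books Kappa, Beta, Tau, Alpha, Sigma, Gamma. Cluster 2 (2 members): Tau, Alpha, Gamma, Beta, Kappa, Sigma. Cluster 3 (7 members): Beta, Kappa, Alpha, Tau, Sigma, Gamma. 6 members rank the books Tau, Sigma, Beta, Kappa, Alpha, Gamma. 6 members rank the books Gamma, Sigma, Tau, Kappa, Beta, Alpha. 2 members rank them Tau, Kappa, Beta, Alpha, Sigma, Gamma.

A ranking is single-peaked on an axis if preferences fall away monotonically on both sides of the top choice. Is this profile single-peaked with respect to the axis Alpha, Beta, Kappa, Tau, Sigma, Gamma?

no

Axis positions: Alpha=1, Beta=2, Kappa=3, Tau=4, Sigma=5, Gamma=6.
Cluster 1 (peak Kappa at position 3): ranking walks positions 3-2-4-1-5-6, expanding outward from the peak — single-peaked.
Cluster 2: ranking walks positions 4-1-6-2-3-5; Alpha is ranked above Kappa even though Kappa lies between Alpha and the peak Tau on the axis — preferences dip and rise again. Not single-peaked.
Cluster 3 (peak Beta at position 2): ranking walks positions 2-3-1-4-5-6, expanding outward from the peak — single-peaked.
Cluster 4: ranking walks positions 4-5-2-3-1-6; Beta is ranked above Kappa even though Kappa lies between Beta and the peak Tau on the axis — preferences dip and rise again. Not single-peaked.
Cluster 5 (peak Gamma at position 6): ranking walks positions 6-5-4-3-2-1, expanding outward from the peak — single-peaked.
Cluster 6 (peak Tau at position 4): ranking walks positions 4-3-2-1-5-6, expanding outward from the peak — single-peaked.
Cluster 2 violates single-peakedness, so the profile is not single-peaked on this axis.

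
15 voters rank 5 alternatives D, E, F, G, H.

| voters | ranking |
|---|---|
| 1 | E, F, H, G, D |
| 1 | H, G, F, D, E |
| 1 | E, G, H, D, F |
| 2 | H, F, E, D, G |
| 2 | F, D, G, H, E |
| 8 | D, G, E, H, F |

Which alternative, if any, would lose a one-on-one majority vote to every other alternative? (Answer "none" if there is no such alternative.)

Head-to-head results (15 voters):
D vs E: D preferred on 1+2+8 = 11 ballots; D wins 11–4.
D vs F: D, 9–6.
D vs G: D preferred on 2+2+8 = 12 ballots; D wins 12–3.
D vs H: 10 to 5, D.
E vs F: 1+1+8 = 10 for E, 5 for F — E by 10–5.
E vs G: G wins 11–4.
E vs H: 10 to 5, E.
F–G: G 10–5.
F vs H: 3 to 12, H.
G vs H: G is ranked higher on 1+2+8 = 11 ballots, H on 4. G wins 11–4.
Only F has no wins; F is the Condorcet loser.

F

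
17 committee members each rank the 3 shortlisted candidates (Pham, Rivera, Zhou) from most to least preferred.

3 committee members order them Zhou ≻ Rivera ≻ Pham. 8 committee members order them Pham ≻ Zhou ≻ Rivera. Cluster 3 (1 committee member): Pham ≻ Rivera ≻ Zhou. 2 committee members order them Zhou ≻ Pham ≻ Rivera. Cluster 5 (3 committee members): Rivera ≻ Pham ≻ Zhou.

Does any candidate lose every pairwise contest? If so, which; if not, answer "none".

Rivera

Head-to-head results (17 committee members):
Pham vs Rivera: Pham is ranked higher on 8+1+2 = 11 ballots, Rivera on 6. Pham wins 11–6.
Pham vs Zhou: Pham wins 12–5.
Rivera–Zhou: Zhou 13–4.
Rivera loses to every other candidate — it is the Condorcet loser.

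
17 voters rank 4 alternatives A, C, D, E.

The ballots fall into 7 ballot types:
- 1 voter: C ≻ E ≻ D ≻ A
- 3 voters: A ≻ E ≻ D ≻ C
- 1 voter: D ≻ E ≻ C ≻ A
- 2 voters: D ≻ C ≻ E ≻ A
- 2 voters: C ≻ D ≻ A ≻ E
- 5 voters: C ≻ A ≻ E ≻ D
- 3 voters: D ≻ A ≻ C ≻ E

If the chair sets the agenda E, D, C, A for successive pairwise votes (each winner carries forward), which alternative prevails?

Round 1: E vs D — 9–8, E advances.
Round 2: E vs C — 4–13, C advances.
Round 3: C vs A — 11–6, C advances.
The agenda winner is C.

C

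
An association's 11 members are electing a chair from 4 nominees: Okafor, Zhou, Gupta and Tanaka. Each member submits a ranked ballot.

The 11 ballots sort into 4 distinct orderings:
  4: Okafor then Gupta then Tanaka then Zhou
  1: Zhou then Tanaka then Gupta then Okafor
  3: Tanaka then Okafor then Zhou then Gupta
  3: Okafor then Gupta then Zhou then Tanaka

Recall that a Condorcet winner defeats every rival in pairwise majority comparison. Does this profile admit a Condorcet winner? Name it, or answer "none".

Check each pair by majority over 11 ballots:
Okafor vs Zhou: Okafor preferred on 4+3+3 = 10 ballots; Okafor wins 10–1.
Okafor vs Gupta: 10 to 1, Okafor.
Okafor vs Tanaka: 7 to 4, Okafor.
Zhou vs Gupta: 4 to 7, Gupta.
Zhou vs Tanaka: Zhou preferred on 1+3 = 4 ballots; Tanaka wins 7–4.
Gupta vs Tanaka: 4+3 = 7 for Gupta, 4 for Tanaka — Gupta by 7–4.
Only Okafor has no losses; Okafor is the Condorcet winner.

Okafor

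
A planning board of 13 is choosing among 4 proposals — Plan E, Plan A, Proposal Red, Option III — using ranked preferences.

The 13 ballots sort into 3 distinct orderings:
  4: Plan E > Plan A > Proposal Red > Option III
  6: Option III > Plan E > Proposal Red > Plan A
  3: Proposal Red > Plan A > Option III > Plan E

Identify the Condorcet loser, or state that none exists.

Head-to-head results (13 council members):
Plan E vs Plan A: Plan E is ranked higher on 4+6 = 10 ballots, Plan A on 3. Plan E wins 10–3.
Plan E vs Proposal Red: 4+6 = 10 for Plan E, 3 for Proposal Red — Plan E by 10–3.
Plan E vs Option III: 4 to 9, Option III.
Plan A vs Proposal Red: Proposal Red wins 9–4.
Plan A–Option III: Plan A 7–6.
Proposal Red–Option III: Proposal Red 7–6.
Every option wins at least one matchup (Plan E beats Plan A; Plan A beats Option III; Proposal Red beats Plan A; Option III beats Plan E), so there is no Condorcet loser.

none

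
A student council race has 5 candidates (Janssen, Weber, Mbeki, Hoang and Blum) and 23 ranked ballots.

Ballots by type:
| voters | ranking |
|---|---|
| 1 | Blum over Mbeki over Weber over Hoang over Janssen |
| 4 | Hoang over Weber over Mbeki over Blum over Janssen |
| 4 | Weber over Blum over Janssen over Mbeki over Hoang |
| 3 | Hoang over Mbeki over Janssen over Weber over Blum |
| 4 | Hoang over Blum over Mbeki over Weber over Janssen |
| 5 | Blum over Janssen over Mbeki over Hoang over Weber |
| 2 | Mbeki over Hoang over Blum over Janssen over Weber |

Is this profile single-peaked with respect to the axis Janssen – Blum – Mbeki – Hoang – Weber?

no

Axis positions: Janssen=1, Blum=2, Mbeki=3, Hoang=4, Weber=5.
Type 1: ranking walks positions 2-3-5-4-1; Weber is ranked above Hoang even though Hoang lies between Weber and the peak Blum on the axis — preferences dip and rise again. Not single-peaked.
Type 2 (peak Hoang at position 4): ranking walks positions 4-5-3-2-1, expanding outward from the peak — single-peaked.
Type 3: ranking walks positions 5-2-1-3-4; Blum is ranked above Hoang even though Hoang lies between Blum and the peak Weber on the axis — preferences dip and rise again. Not single-peaked.
Type 4: ranking walks positions 4-3-1-5-2; Janssen is ranked above Blum even though Blum lies between Janssen and the peak Hoang on the axis — preferences dip and rise again. Not single-peaked.
Type 5: ranking walks positions 4-2-3-5-1; Blum is ranked above Mbeki even though Mbeki lies between Blum and the peak Hoang on the axis — preferences dip and rise again. Not single-peaked.
Type 6 (peak Blum at position 2): ranking walks positions 2-1-3-4-5, expanding outward from the peak — single-peaked.
Type 7 (peak Mbeki at position 3): ranking walks positions 3-4-2-1-5, expanding outward from the peak — single-peaked.
Type 1 violates single-peakedness, so the profile is not single-peaked on this axis.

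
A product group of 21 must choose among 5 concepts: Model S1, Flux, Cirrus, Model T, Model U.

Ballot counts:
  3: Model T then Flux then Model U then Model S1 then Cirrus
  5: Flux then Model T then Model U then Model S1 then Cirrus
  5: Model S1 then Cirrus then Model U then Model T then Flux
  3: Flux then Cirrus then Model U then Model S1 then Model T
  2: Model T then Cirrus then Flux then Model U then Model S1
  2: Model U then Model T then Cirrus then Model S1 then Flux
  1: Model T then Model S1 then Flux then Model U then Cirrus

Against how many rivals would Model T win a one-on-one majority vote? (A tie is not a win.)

4

Model T against each rival (21 engineers):
Model T vs Model S1: Model T preferred on 3+5+2+2+1 = 13 ballots; Model T wins 13–8.
Model T vs Flux: Model T, 13–8.
Model T–Cirrus: Model T 13–8.
Model T–Model U: Model T 11–10.
Model T beats Model S1, Flux, Cirrus, Model U — 4 pairwise wins.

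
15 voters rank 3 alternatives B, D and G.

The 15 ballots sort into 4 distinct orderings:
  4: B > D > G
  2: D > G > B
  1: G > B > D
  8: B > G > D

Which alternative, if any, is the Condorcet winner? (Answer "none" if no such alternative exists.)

Head-to-head results (15 voters):
B vs D: B preferred on 4+1+8 = 13 ballots; B wins 13–2.
B vs G: B is ranked higher on 4+8 = 12 ballots, G on 3. B wins 12–3.
D vs G: D is ranked higher on 4+2 = 6 ballots, G on 9. G wins 9–6.
Only B has no losses; B is the Condorcet winner.

B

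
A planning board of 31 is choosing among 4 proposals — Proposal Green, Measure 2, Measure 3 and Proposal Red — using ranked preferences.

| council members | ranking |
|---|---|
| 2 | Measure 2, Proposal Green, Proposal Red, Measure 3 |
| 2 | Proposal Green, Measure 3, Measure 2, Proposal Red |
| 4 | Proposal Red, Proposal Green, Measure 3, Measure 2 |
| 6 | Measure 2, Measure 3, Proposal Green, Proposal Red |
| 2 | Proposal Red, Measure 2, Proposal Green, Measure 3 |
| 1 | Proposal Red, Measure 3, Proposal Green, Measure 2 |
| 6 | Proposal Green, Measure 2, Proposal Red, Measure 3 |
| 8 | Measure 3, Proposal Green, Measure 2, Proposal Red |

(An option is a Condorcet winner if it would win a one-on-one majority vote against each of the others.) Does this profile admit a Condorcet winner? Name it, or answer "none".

Proposal Green

Pairwise majorities:
Proposal Green vs Measure 2: Proposal Green preferred on 2+4+1+6+8 = 21 ballots; Proposal Green wins 21–10.
Proposal Green vs Measure 3: Proposal Green, 16–15.
Proposal Green vs Proposal Red: Proposal Green wins 24–7.
Measure 2 vs Measure 3: 2+6+2+6 = 16 for Measure 2, 15 for Measure 3 — Measure 2 by 16–15.
Measure 2 vs Proposal Red: Measure 2, 24–7.
Measure 3 vs Proposal Red: Measure 3 preferred on 2+6+8 = 16 ballots; Measure 3 wins 16–15.
Proposal Green defeats every rival head-to-head and is the Condorcet winner.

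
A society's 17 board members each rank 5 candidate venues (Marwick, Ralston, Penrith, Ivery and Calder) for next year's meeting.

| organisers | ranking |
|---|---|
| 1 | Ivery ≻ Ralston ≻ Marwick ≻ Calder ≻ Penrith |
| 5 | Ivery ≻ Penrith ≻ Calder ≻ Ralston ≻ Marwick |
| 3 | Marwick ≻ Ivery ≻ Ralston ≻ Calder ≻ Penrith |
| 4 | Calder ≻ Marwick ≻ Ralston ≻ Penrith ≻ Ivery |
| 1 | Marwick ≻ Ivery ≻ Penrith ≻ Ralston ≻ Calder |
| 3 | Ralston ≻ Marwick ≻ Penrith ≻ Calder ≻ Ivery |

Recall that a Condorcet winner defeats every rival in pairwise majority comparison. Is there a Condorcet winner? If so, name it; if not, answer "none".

none

Check each pair by majority over 17 ballots:
Marwick–Ralston: Ralston 9–8.
Marwick vs Penrith: Marwick, 12–5.
Marwick vs Ivery: Marwick wins 11–6.
Marwick–Calder: Calder 9–8.
Ralston–Penrith: Ralston 11–6.
Ralston vs Ivery: Ivery, 10–7.
Ralston vs Calder: Calder wins 9–8.
Penrith vs Ivery: Ivery, 10–7.
Penrith vs Calder: Penrith wins 9–8.
Ivery–Calder: Ivery 10–7.
Each city drops at least one matchup (Marwick loses to Ralston; Ralston loses to Ivery; Penrith loses to Marwick; Ivery loses to Marwick; Calder loses to Penrith); the cycle Marwick → Penrith → Calder → Marwick rules out a Condorcet winner.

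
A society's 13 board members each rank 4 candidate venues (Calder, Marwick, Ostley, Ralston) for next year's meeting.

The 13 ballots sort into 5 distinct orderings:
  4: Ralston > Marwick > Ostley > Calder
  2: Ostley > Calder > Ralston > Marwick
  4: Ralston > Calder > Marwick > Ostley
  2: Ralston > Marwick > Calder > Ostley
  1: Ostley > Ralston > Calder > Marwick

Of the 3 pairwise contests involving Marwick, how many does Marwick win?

1

Marwick against each rival (13 organisers):
Marwick vs Calder: Calder, 7–6.
Marwick vs Ostley: Marwick wins 10–3.
Marwick vs Ralston: 0 for Marwick, 13 for Ralston — Ralston by 13–0.
Marwick beats Ostley; loses to Calder, Ralston — 1 pairwise win.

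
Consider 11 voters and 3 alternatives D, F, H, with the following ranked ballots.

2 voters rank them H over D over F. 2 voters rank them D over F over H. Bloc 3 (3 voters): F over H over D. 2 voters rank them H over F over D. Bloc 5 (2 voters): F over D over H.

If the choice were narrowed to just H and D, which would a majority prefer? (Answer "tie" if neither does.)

H

Ballots ranking H above D: 2 + 3 + 2 = 7.
Ballots ranking D above H: 11 − 7 = 4.
H wins the head-to-head 7–4.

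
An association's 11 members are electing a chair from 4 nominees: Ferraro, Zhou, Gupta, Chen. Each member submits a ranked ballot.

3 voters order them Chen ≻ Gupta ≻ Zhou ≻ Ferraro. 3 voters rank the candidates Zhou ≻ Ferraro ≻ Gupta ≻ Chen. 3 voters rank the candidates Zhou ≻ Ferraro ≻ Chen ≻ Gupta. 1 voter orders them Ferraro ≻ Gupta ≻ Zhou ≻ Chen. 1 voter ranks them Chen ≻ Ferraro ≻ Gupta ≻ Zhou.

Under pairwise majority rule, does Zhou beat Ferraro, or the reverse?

Ballots ranking Zhou above Ferraro: 3 + 3 + 3 = 9.
Ballots ranking Ferraro above Zhou: 11 − 9 = 2.
Zhou wins the head-to-head 9–2.

Zhou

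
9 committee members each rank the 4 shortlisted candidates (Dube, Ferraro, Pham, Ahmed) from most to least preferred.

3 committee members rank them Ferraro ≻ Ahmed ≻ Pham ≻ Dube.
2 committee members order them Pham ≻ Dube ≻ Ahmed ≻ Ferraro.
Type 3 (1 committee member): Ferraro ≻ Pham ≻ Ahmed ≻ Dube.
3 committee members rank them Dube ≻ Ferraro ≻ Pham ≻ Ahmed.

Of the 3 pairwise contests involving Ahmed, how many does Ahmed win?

Ahmed against each rival (9 committee members):
Ahmed–Dube: Dube 5–4.
Ahmed vs Ferraro: 2 for Ahmed, 7 for Ferraro — Ferraro by 7–2.
Ahmed vs Pham: Ahmed is ranked higher on 3 ballots, Pham on 6. Pham wins 6–3.
Ahmed beats no one; loses to Dube, Ferraro, Pham — 0 pairwise wins.

0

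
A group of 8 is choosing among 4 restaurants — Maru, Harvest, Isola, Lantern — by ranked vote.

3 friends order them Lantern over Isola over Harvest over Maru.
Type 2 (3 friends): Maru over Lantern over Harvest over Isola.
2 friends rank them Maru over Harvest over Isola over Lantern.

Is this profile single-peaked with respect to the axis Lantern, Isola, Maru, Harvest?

Axis positions: Lantern=1, Isola=2, Maru=3, Harvest=4.
Type 1: ranking walks positions 1-2-4-3; Harvest is ranked above Maru even though Maru lies between Harvest and the peak Lantern on the axis — preferences dip and rise again. Not single-peaked.
Type 2: ranking walks positions 3-1-4-2; Lantern is ranked above Isola even though Isola lies between Lantern and the peak Maru on the axis — preferences dip and rise again. Not single-peaked.
Type 3 (peak Maru at position 3): ranking walks positions 3-4-2-1, expanding outward from the peak — single-peaked.
Type 1 violates single-peakedness, so the profile is not single-peaked on this axis.

no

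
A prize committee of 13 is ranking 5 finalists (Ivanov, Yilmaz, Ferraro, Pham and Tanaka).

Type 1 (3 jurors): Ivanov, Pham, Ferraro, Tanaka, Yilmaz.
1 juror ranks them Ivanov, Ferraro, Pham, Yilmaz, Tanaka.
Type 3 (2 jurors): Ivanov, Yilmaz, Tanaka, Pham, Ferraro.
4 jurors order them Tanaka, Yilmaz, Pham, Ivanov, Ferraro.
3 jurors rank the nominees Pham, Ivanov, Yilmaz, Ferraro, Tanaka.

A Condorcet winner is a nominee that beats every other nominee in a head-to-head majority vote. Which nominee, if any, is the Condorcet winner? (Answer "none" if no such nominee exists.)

Head-to-head results (13 jurors):
Ivanov vs Yilmaz: Ivanov is ranked higher on 3+1+2+3 = 9 ballots, Yilmaz on 4. Ivanov wins 9–4.
Ivanov vs Ferraro: Ivanov wins 13–0.
Ivanov vs Pham: Ivanov is ranked higher on 3+1+2 = 6 ballots, Pham on 7. Pham wins 7–6.
Ivanov vs Tanaka: 9 to 4, Ivanov.
Yilmaz vs Ferraro: 9 to 4, Yilmaz.
Yilmaz vs Pham: Pham wins 7–6.
Yilmaz vs Tanaka: 6 to 7, Tanaka.
Ferraro vs Pham: Pham wins 12–1.
Ferraro vs Tanaka: Ferraro is ranked higher on 3+1+3 = 7 ballots, Tanaka on 6. Ferraro wins 7–6.
Pham vs Tanaka: 7 to 6, Pham.
Pham defeats every rival head-to-head and is the Condorcet winner.

Pham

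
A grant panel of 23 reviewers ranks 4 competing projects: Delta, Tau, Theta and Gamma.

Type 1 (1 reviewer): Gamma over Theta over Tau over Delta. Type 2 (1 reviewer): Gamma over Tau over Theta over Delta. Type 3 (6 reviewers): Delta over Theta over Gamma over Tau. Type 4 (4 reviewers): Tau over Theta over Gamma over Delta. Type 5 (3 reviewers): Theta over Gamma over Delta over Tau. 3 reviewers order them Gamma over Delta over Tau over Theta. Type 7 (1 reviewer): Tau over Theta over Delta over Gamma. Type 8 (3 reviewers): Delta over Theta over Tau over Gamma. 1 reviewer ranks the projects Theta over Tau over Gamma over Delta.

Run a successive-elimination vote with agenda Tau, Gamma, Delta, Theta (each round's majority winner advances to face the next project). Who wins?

Theta

Round 1: Tau vs Gamma — 9–14, Gamma advances.
Round 2: Gamma vs Delta — 13–10, Gamma advances.
Round 3: Gamma vs Theta — 5–18, Theta advances.
The agenda winner is Theta.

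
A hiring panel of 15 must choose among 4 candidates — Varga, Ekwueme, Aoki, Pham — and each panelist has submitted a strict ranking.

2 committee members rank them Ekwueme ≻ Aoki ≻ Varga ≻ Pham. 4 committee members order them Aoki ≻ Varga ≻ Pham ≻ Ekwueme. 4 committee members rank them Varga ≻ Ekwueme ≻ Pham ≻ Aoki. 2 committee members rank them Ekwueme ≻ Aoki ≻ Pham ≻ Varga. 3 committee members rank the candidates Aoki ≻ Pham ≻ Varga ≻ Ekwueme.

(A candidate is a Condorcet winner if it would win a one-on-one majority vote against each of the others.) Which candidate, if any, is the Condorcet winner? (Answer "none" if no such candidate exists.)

Pairwise majorities:
Varga vs Ekwueme: 11 to 4, Varga.
Varga vs Aoki: 4 to 11, Aoki.
Varga vs Pham: Varga wins 10–5.
Ekwueme vs Aoki: Ekwueme wins 8–7.
Ekwueme vs Pham: 2+4+2 = 8 for Ekwueme, 7 for Pham — Ekwueme by 8–7.
Aoki vs Pham: Aoki is ranked higher on 2+4+2+3 = 11 ballots, Pham on 4. Aoki wins 11–4.
No candidate is unbeaten: Varga loses to Aoki; Ekwueme loses to Varga; Aoki loses to Ekwueme; Pham loses to Varga. In particular Varga > Ekwueme > Aoki > Varga is a majority cycle — no Condorcet winner exists.

none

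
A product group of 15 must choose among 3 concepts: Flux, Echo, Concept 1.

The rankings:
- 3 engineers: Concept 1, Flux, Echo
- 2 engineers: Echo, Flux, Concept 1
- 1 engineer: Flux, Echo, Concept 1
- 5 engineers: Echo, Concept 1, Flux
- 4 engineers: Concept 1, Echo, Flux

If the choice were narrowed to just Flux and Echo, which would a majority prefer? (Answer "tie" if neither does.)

Echo

Ballots ranking Flux above Echo: 3 + 1 = 4.
Ballots ranking Echo above Flux: 15 − 4 = 11.
Echo wins the head-to-head 11–4.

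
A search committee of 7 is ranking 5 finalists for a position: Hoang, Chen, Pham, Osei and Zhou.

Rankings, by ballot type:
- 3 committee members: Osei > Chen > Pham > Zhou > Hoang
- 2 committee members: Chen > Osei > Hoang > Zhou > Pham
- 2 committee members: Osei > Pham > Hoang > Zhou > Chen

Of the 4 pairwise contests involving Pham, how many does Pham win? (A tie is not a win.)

Pham against each rival (7 committee members):
Pham vs Hoang: Pham preferred on 3+2 = 5 ballots; Pham wins 5–2.
Pham vs Chen: Pham is ranked higher on 2 ballots, Chen on 5. Chen wins 5–2.
Pham vs Osei: Osei wins 7–0.
Pham vs Zhou: Pham, 5–2.
Pham beats Hoang, Zhou; loses to Chen, Osei — 2 pairwise wins.

2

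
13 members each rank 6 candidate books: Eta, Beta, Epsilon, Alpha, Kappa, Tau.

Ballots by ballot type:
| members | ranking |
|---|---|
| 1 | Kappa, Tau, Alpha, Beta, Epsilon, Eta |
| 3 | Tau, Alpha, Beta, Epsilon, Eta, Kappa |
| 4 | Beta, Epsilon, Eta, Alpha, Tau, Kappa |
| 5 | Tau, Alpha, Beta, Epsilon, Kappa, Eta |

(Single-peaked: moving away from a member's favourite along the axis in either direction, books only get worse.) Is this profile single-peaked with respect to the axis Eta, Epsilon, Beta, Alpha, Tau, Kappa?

Axis positions: Eta=1, Epsilon=2, Beta=3, Alpha=4, Tau=5, Kappa=6.
Ballot type 1 (peak Kappa at position 6): ranking walks positions 6-5-4-3-2-1, expanding outward from the peak — single-peaked.
Ballot type 2 (peak Tau at position 5): ranking walks positions 5-4-3-2-1-6, expanding outward from the peak — single-peaked.
Ballot type 3 (peak Beta at position 3): ranking walks positions 3-2-1-4-5-6, expanding outward from the peak — single-peaked.
Ballot type 4 (peak Tau at position 5): ranking walks positions 5-4-3-2-6-1, expanding outward from the peak — single-peaked.
Every ranking is single-peaked on this axis.

yes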